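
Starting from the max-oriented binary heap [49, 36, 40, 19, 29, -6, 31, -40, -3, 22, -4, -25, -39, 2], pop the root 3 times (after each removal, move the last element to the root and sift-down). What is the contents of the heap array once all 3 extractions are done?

extract-max #1 returns 49:
  remove root 49; move last element 2 to root → [2, 36, 40, 19, 29, -6, 31, -40, -3, 22, -4, -25, -39]
  2 vs larger child 40 at index 2, swap → [40, 36, 2, 19, 29, -6, 31, -40, -3, 22, -4, -25, -39]
  2 vs larger child 31 at index 6, swap → [40, 36, 31, 19, 29, -6, 2, -40, -3, 22, -4, -25, -39]
extract-max #2 returns 40:
  remove root 40; move last element -39 to root → [-39, 36, 31, 19, 29, -6, 2, -40, -3, 22, -4, -25]
  -39 vs larger child 36 at index 1, swap → [36, -39, 31, 19, 29, -6, 2, -40, -3, 22, -4, -25]
  -39 vs larger child 29 at index 4, swap → [36, 29, 31, 19, -39, -6, 2, -40, -3, 22, -4, -25]
  -39 vs larger child 22 at index 9, swap → [36, 29, 31, 19, 22, -6, 2, -40, -3, -39, -4, -25]
extract-max #3 returns 36:
  remove root 36; move last element -25 to root → [-25, 29, 31, 19, 22, -6, 2, -40, -3, -39, -4]
  -25 vs larger child 31 at index 2, swap → [31, 29, -25, 19, 22, -6, 2, -40, -3, -39, -4]
  -25 vs larger child 2 at index 6, swap → [31, 29, 2, 19, 22, -6, -25, -40, -3, -39, -4]

[31, 29, 2, 19, 22, -6, -25, -40, -3, -39, -4]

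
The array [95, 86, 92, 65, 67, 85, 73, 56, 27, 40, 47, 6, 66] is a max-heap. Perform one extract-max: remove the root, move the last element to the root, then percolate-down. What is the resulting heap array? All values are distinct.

[92, 86, 85, 65, 67, 66, 73, 56, 27, 40, 47, 6]

remove root 95; move last element 66 to root → [66, 86, 92, 65, 67, 85, 73, 56, 27, 40, 47, 6]
66 vs larger child 92 at index 2, swap → [92, 86, 66, 65, 67, 85, 73, 56, 27, 40, 47, 6]
66 vs larger child 85 at index 5, swap → [92, 86, 85, 65, 67, 66, 73, 56, 27, 40, 47, 6]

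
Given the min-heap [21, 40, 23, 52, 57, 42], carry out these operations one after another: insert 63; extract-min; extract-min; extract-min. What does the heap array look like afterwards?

insert 63:
  append 63 at index 6 → [21, 40, 23, 52, 57, 42, 63] (no swap needed)
extract-min → returns 21:
  remove root 21; move last element 63 to root → [63, 40, 23, 52, 57, 42]
  63 vs smaller child 23 at index 2, swap → [23, 40, 63, 52, 57, 42]
  63 vs only child 42 at index 5, swap → [23, 40, 42, 52, 57, 63]
extract-min → returns 23:
  remove root 23; move last element 63 to root → [63, 40, 42, 52, 57]
  63 vs smaller child 40 at index 1, swap → [40, 63, 42, 52, 57]
  63 vs smaller child 52 at index 3, swap → [40, 52, 42, 63, 57]
extract-min → returns 40:
  remove root 40; move last element 57 to root → [57, 52, 42, 63]
  57 vs smaller child 42 at index 2, swap → [42, 52, 57, 63]

[42, 52, 57, 63]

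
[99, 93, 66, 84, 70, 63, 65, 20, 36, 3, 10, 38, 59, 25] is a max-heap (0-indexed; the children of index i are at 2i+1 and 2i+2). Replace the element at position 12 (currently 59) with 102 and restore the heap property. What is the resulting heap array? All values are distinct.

[102, 93, 99, 84, 70, 66, 65, 20, 36, 3, 10, 38, 63, 25]

set index 12 from 59 to 102 → [99, 93, 66, 84, 70, 63, 65, 20, 36, 3, 10, 38, 102, 25]
102 > parent 63 at index 5, swap → [99, 93, 66, 84, 70, 102, 65, 20, 36, 3, 10, 38, 63, 25]
102 > parent 66 at index 2, swap → [99, 93, 102, 84, 70, 66, 65, 20, 36, 3, 10, 38, 63, 25]
102 > parent 99 at index 0, swap → [102, 93, 99, 84, 70, 66, 65, 20, 36, 3, 10, 38, 63, 25]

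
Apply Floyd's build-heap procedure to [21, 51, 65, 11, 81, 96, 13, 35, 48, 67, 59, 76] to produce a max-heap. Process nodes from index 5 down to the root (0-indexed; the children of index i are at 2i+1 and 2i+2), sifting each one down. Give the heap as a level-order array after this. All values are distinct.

sift down from index 5: already satisfies heap property
sift down from index 4: already satisfies heap property
sift down from index 3:
  11 vs larger child 48 at index 8, swap → [21, 51, 65, 48, 81, 96, 13, 35, 11, 67, 59, 76]
sift down from index 2:
  65 vs larger child 96 at index 5, swap → [21, 51, 96, 48, 81, 65, 13, 35, 11, 67, 59, 76]
  65 vs only child 76 at index 11, swap → [21, 51, 96, 48, 81, 76, 13, 35, 11, 67, 59, 65]
sift down from index 1:
  51 vs larger child 81 at index 4, swap → [21, 81, 96, 48, 51, 76, 13, 35, 11, 67, 59, 65]
  51 vs larger child 67 at index 9, swap → [21, 81, 96, 48, 67, 76, 13, 35, 11, 51, 59, 65]
sift down from index 0:
  21 vs larger child 96 at index 2, swap → [96, 81, 21, 48, 67, 76, 13, 35, 11, 51, 59, 65]
  21 vs larger child 76 at index 5, swap → [96, 81, 76, 48, 67, 21, 13, 35, 11, 51, 59, 65]
  21 vs only child 65 at index 11, swap → [96, 81, 76, 48, 67, 65, 13, 35, 11, 51, 59, 21]

[96, 81, 76, 48, 67, 65, 13, 35, 11, 51, 59, 21]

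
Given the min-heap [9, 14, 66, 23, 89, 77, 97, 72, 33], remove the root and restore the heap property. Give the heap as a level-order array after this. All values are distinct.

[14, 23, 66, 33, 89, 77, 97, 72]

remove root 9; move last element 33 to root → [33, 14, 66, 23, 89, 77, 97, 72]
33 vs smaller child 14 at index 1, swap → [14, 33, 66, 23, 89, 77, 97, 72]
33 vs smaller child 23 at index 3, swap → [14, 23, 66, 33, 89, 77, 97, 72]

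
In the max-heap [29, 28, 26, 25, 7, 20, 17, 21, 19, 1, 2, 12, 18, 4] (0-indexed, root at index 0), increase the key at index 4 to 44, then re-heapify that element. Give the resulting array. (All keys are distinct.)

[44, 29, 26, 25, 28, 20, 17, 21, 19, 1, 2, 12, 18, 4]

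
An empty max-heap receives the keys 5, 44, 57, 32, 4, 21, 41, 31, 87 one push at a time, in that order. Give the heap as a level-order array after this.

Insert 5:
  append 5 at index 0 → [5] (no swap needed)
Insert 44:
  append 44 at index 1 → [5, 44]
  44 > parent 5 at index 0, swap → [44, 5]
Insert 57:
  append 57 at index 2 → [44, 5, 57]
  57 > parent 44 at index 0, swap → [57, 5, 44]
Insert 32:
  append 32 at index 3 → [57, 5, 44, 32]
  32 > parent 5 at index 1, swap → [57, 32, 44, 5]
Insert 4:
  append 4 at index 4 → [57, 32, 44, 5, 4] (no swap needed)
Insert 21:
  append 21 at index 5 → [57, 32, 44, 5, 4, 21] (no swap needed)
Insert 41:
  append 41 at index 6 → [57, 32, 44, 5, 4, 21, 41] (no swap needed)
Insert 31:
  append 31 at index 7 → [57, 32, 44, 5, 4, 21, 41, 31]
  31 > parent 5 at index 3, swap → [57, 32, 44, 31, 4, 21, 41, 5]
Insert 87:
  append 87 at index 8 → [57, 32, 44, 31, 4, 21, 41, 5, 87]
  87 > parent 31 at index 3, swap → [57, 32, 44, 87, 4, 21, 41, 5, 31]
  87 > parent 32 at index 1, swap → [57, 87, 44, 32, 4, 21, 41, 5, 31]
  87 > parent 57 at index 0, swap → [87, 57, 44, 32, 4, 21, 41, 5, 31]

[87, 57, 44, 32, 4, 21, 41, 5, 31]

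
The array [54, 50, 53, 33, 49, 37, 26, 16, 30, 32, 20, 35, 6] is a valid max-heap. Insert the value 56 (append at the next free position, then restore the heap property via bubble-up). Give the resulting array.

[56, 50, 54, 33, 49, 37, 53, 16, 30, 32, 20, 35, 6, 26]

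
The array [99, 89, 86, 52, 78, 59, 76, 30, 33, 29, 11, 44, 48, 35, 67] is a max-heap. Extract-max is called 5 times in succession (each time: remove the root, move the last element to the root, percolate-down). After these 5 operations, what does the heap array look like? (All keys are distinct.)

[67, 52, 59, 33, 48, 44, 35, 30, 11, 29]

extract-max #1 returns 99:
  remove root 99; move last element 67 to root → [67, 89, 86, 52, 78, 59, 76, 30, 33, 29, 11, 44, 48, 35]
  67 vs larger child 89 at index 1, swap → [89, 67, 86, 52, 78, 59, 76, 30, 33, 29, 11, 44, 48, 35]
  67 vs larger child 78 at index 4, swap → [89, 78, 86, 52, 67, 59, 76, 30, 33, 29, 11, 44, 48, 35]
extract-max #2 returns 89:
  remove root 89; move last element 35 to root → [35, 78, 86, 52, 67, 59, 76, 30, 33, 29, 11, 44, 48]
  35 vs larger child 86 at index 2, swap → [86, 78, 35, 52, 67, 59, 76, 30, 33, 29, 11, 44, 48]
  35 vs larger child 76 at index 6, swap → [86, 78, 76, 52, 67, 59, 35, 30, 33, 29, 11, 44, 48]
extract-max #3 returns 86:
  remove root 86; move last element 48 to root → [48, 78, 76, 52, 67, 59, 35, 30, 33, 29, 11, 44]
  48 vs larger child 78 at index 1, swap → [78, 48, 76, 52, 67, 59, 35, 30, 33, 29, 11, 44]
  48 vs larger child 67 at index 4, swap → [78, 67, 76, 52, 48, 59, 35, 30, 33, 29, 11, 44]
extract-max #4 returns 78:
  remove root 78; move last element 44 to root → [44, 67, 76, 52, 48, 59, 35, 30, 33, 29, 11]
  44 vs larger child 76 at index 2, swap → [76, 67, 44, 52, 48, 59, 35, 30, 33, 29, 11]
  44 vs larger child 59 at index 5, swap → [76, 67, 59, 52, 48, 44, 35, 30, 33, 29, 11]
extract-max #5 returns 76:
  remove root 76; move last element 11 to root → [11, 67, 59, 52, 48, 44, 35, 30, 33, 29]
  11 vs larger child 67 at index 1, swap → [67, 11, 59, 52, 48, 44, 35, 30, 33, 29]
  11 vs larger child 52 at index 3, swap → [67, 52, 59, 11, 48, 44, 35, 30, 33, 29]
  11 vs larger child 33 at index 8, swap → [67, 52, 59, 33, 48, 44, 35, 30, 11, 29]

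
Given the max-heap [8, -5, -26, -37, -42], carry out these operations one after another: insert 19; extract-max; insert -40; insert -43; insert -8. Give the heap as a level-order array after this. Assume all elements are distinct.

insert 19:
  append 19 at index 5 → [8, -5, -26, -37, -42, 19]
  19 > parent -26 at index 2, swap → [8, -5, 19, -37, -42, -26]
  19 > parent 8 at index 0, swap → [19, -5, 8, -37, -42, -26]
extract-max → returns 19:
  remove root 19; move last element -26 to root → [-26, -5, 8, -37, -42]
  -26 vs larger child 8 at index 2, swap → [8, -5, -26, -37, -42]
insert -40:
  append -40 at index 5 → [8, -5, -26, -37, -42, -40] (no swap needed)
insert -43:
  append -43 at index 6 → [8, -5, -26, -37, -42, -40, -43] (no swap needed)
insert -8:
  append -8 at index 7 → [8, -5, -26, -37, -42, -40, -43, -8]
  -8 > parent -37 at index 3, swap → [8, -5, -26, -8, -42, -40, -43, -37]

[8, -5, -26, -8, -42, -40, -43, -37]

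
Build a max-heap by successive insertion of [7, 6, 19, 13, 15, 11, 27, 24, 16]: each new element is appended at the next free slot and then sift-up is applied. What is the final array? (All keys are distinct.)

[27, 24, 19, 16, 13, 7, 11, 6, 15]

Insert 7:
  append 7 at index 0 → [7] (no swap needed)
Insert 6:
  append 6 at index 1 → [7, 6] (no swap needed)
Insert 19:
  append 19 at index 2 → [7, 6, 19]
  19 > parent 7 at index 0, swap → [19, 6, 7]
Insert 13:
  append 13 at index 3 → [19, 6, 7, 13]
  13 > parent 6 at index 1, swap → [19, 13, 7, 6]
Insert 15:
  append 15 at index 4 → [19, 13, 7, 6, 15]
  15 > parent 13 at index 1, swap → [19, 15, 7, 6, 13]
Insert 11:
  append 11 at index 5 → [19, 15, 7, 6, 13, 11]
  11 > parent 7 at index 2, swap → [19, 15, 11, 6, 13, 7]
Insert 27:
  append 27 at index 6 → [19, 15, 11, 6, 13, 7, 27]
  27 > parent 11 at index 2, swap → [19, 15, 27, 6, 13, 7, 11]
  27 > parent 19 at index 0, swap → [27, 15, 19, 6, 13, 7, 11]
Insert 24:
  append 24 at index 7 → [27, 15, 19, 6, 13, 7, 11, 24]
  24 > parent 6 at index 3, swap → [27, 15, 19, 24, 13, 7, 11, 6]
  24 > parent 15 at index 1, swap → [27, 24, 19, 15, 13, 7, 11, 6]
Insert 16:
  append 16 at index 8 → [27, 24, 19, 15, 13, 7, 11, 6, 16]
  16 > parent 15 at index 3, swap → [27, 24, 19, 16, 13, 7, 11, 6, 15]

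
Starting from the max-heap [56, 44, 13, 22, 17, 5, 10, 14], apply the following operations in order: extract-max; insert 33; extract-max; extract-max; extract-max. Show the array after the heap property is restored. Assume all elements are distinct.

extract-max → returns 56:
  remove root 56; move last element 14 to root → [14, 44, 13, 22, 17, 5, 10]
  14 vs larger child 44 at index 1, swap → [44, 14, 13, 22, 17, 5, 10]
  14 vs larger child 22 at index 3, swap → [44, 22, 13, 14, 17, 5, 10]
insert 33:
  append 33 at index 7 → [44, 22, 13, 14, 17, 5, 10, 33]
  33 > parent 14 at index 3, swap → [44, 22, 13, 33, 17, 5, 10, 14]
  33 > parent 22 at index 1, swap → [44, 33, 13, 22, 17, 5, 10, 14]
extract-max → returns 44:
  remove root 44; move last element 14 to root → [14, 33, 13, 22, 17, 5, 10]
  14 vs larger child 33 at index 1, swap → [33, 14, 13, 22, 17, 5, 10]
  14 vs larger child 22 at index 3, swap → [33, 22, 13, 14, 17, 5, 10]
extract-max → returns 33:
  remove root 33; move last element 10 to root → [10, 22, 13, 14, 17, 5]
  10 vs larger child 22 at index 1, swap → [22, 10, 13, 14, 17, 5]
  10 vs larger child 17 at index 4, swap → [22, 17, 13, 14, 10, 5]
extract-max → returns 22:
  remove root 22; move last element 5 to root → [5, 17, 13, 14, 10]
  5 vs larger child 17 at index 1, swap → [17, 5, 13, 14, 10]
  5 vs larger child 14 at index 3, swap → [17, 14, 13, 5, 10]

[17, 14, 13, 5, 10]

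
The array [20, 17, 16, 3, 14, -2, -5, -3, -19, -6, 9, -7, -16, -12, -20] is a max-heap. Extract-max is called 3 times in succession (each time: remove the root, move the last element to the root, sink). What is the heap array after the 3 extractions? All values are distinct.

extract-max #1 returns 20:
  remove root 20; move last element -20 to root → [-20, 17, 16, 3, 14, -2, -5, -3, -19, -6, 9, -7, -16, -12]
  -20 vs larger child 17 at index 1, swap → [17, -20, 16, 3, 14, -2, -5, -3, -19, -6, 9, -7, -16, -12]
  -20 vs larger child 14 at index 4, swap → [17, 14, 16, 3, -20, -2, -5, -3, -19, -6, 9, -7, -16, -12]
  -20 vs larger child 9 at index 10, swap → [17, 14, 16, 3, 9, -2, -5, -3, -19, -6, -20, -7, -16, -12]
extract-max #2 returns 17:
  remove root 17; move last element -12 to root → [-12, 14, 16, 3, 9, -2, -5, -3, -19, -6, -20, -7, -16]
  -12 vs larger child 16 at index 2, swap → [16, 14, -12, 3, 9, -2, -5, -3, -19, -6, -20, -7, -16]
  -12 vs larger child -2 at index 5, swap → [16, 14, -2, 3, 9, -12, -5, -3, -19, -6, -20, -7, -16]
  -12 vs larger child -7 at index 11, swap → [16, 14, -2, 3, 9, -7, -5, -3, -19, -6, -20, -12, -16]
extract-max #3 returns 16:
  remove root 16; move last element -16 to root → [-16, 14, -2, 3, 9, -7, -5, -3, -19, -6, -20, -12]
  -16 vs larger child 14 at index 1, swap → [14, -16, -2, 3, 9, -7, -5, -3, -19, -6, -20, -12]
  -16 vs larger child 9 at index 4, swap → [14, 9, -2, 3, -16, -7, -5, -3, -19, -6, -20, -12]
  -16 vs larger child -6 at index 9, swap → [14, 9, -2, 3, -6, -7, -5, -3, -19, -16, -20, -12]

[14, 9, -2, 3, -6, -7, -5, -3, -19, -16, -20, -12]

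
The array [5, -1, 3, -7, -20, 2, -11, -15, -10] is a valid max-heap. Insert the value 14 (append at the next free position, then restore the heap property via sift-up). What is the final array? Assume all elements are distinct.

append 14 at index 9 → [5, -1, 3, -7, -20, 2, -11, -15, -10, 14]
14 > parent -20 at index 4, swap → [5, -1, 3, -7, 14, 2, -11, -15, -10, -20]
14 > parent -1 at index 1, swap → [5, 14, 3, -7, -1, 2, -11, -15, -10, -20]
14 > parent 5 at index 0, swap → [14, 5, 3, -7, -1, 2, -11, -15, -10, -20]

[14, 5, 3, -7, -1, 2, -11, -15, -10, -20]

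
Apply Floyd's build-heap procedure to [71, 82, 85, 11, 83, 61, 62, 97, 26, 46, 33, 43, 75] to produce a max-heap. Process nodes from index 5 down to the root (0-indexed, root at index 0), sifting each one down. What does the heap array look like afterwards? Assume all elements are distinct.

sift down from index 5:
  61 vs larger child 75 at index 12, swap → [71, 82, 85, 11, 83, 75, 62, 97, 26, 46, 33, 43, 61]
sift down from index 4: already satisfies heap property
sift down from index 3:
  11 vs larger child 97 at index 7, swap → [71, 82, 85, 97, 83, 75, 62, 11, 26, 46, 33, 43, 61]
sift down from index 2: already satisfies heap property
sift down from index 1:
  82 vs larger child 97 at index 3, swap → [71, 97, 85, 82, 83, 75, 62, 11, 26, 46, 33, 43, 61]
sift down from index 0:
  71 vs larger child 97 at index 1, swap → [97, 71, 85, 82, 83, 75, 62, 11, 26, 46, 33, 43, 61]
  71 vs larger child 83 at index 4, swap → [97, 83, 85, 82, 71, 75, 62, 11, 26, 46, 33, 43, 61]

[97, 83, 85, 82, 71, 75, 62, 11, 26, 46, 33, 43, 61]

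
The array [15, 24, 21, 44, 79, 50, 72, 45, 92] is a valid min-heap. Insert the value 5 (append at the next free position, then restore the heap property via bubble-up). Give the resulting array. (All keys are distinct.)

append 5 at index 9 → [15, 24, 21, 44, 79, 50, 72, 45, 92, 5]
5 < parent 79 at index 4, swap → [15, 24, 21, 44, 5, 50, 72, 45, 92, 79]
5 < parent 24 at index 1, swap → [15, 5, 21, 44, 24, 50, 72, 45, 92, 79]
5 < parent 15 at index 0, swap → [5, 15, 21, 44, 24, 50, 72, 45, 92, 79]

[5, 15, 21, 44, 24, 50, 72, 45, 92, 79]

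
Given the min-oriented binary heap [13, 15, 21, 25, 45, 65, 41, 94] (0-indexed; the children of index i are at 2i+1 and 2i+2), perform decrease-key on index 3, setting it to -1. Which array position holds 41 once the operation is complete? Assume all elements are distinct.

set index 3 from 25 to -1 → [13, 15, 21, -1, 45, 65, 41, 94]
-1 < parent 15 at index 1, swap → [13, -1, 21, 15, 45, 65, 41, 94]
-1 < parent 13 at index 0, swap → [-1, 13, 21, 15, 45, 65, 41, 94]
resulting array: [-1, 13, 21, 15, 45, 65, 41, 94]

6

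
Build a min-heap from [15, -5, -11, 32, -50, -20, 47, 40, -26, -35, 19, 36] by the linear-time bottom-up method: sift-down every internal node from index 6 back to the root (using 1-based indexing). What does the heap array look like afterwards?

sift down from index 6: already satisfies heap property
sift down from index 5: already satisfies heap property
sift down from index 4:
  32 vs smaller child -26 at index 9, swap → [15, -5, -11, -26, -50, -20, 47, 40, 32, -35, 19, 36]
sift down from index 3:
  -11 vs smaller child -20 at index 6, swap → [15, -5, -20, -26, -50, -11, 47, 40, 32, -35, 19, 36]
sift down from index 2:
  -5 vs smaller child -50 at index 5, swap → [15, -50, -20, -26, -5, -11, 47, 40, 32, -35, 19, 36]
  -5 vs smaller child -35 at index 10, swap → [15, -50, -20, -26, -35, -11, 47, 40, 32, -5, 19, 36]
sift down from index 1:
  15 vs smaller child -50 at index 2, swap → [-50, 15, -20, -26, -35, -11, 47, 40, 32, -5, 19, 36]
  15 vs smaller child -35 at index 5, swap → [-50, -35, -20, -26, 15, -11, 47, 40, 32, -5, 19, 36]
  15 vs smaller child -5 at index 10, swap → [-50, -35, -20, -26, -5, -11, 47, 40, 32, 15, 19, 36]

[-50, -35, -20, -26, -5, -11, 47, 40, 32, 15, 19, 36]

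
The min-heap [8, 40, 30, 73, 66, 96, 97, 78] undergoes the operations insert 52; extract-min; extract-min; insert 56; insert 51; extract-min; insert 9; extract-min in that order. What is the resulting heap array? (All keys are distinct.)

[51, 52, 73, 56, 66, 96, 97, 78]

insert 52:
  append 52 at index 8 → [8, 40, 30, 73, 66, 96, 97, 78, 52]
  52 < parent 73 at index 3, swap → [8, 40, 30, 52, 66, 96, 97, 78, 73]
extract-min → returns 8:
  remove root 8; move last element 73 to root → [73, 40, 30, 52, 66, 96, 97, 78]
  73 vs smaller child 30 at index 2, swap → [30, 40, 73, 52, 66, 96, 97, 78]
extract-min → returns 30:
  remove root 30; move last element 78 to root → [78, 40, 73, 52, 66, 96, 97]
  78 vs smaller child 40 at index 1, swap → [40, 78, 73, 52, 66, 96, 97]
  78 vs smaller child 52 at index 3, swap → [40, 52, 73, 78, 66, 96, 97]
insert 56:
  append 56 at index 7 → [40, 52, 73, 78, 66, 96, 97, 56]
  56 < parent 78 at index 3, swap → [40, 52, 73, 56, 66, 96, 97, 78]
insert 51:
  append 51 at index 8 → [40, 52, 73, 56, 66, 96, 97, 78, 51]
  51 < parent 56 at index 3, swap → [40, 52, 73, 51, 66, 96, 97, 78, 56]
  51 < parent 52 at index 1, swap → [40, 51, 73, 52, 66, 96, 97, 78, 56]
extract-min → returns 40:
  remove root 40; move last element 56 to root → [56, 51, 73, 52, 66, 96, 97, 78]
  56 vs smaller child 51 at index 1, swap → [51, 56, 73, 52, 66, 96, 97, 78]
  56 vs smaller child 52 at index 3, swap → [51, 52, 73, 56, 66, 96, 97, 78]
insert 9:
  append 9 at index 8 → [51, 52, 73, 56, 66, 96, 97, 78, 9]
  9 < parent 56 at index 3, swap → [51, 52, 73, 9, 66, 96, 97, 78, 56]
  9 < parent 52 at index 1, swap → [51, 9, 73, 52, 66, 96, 97, 78, 56]
  9 < parent 51 at index 0, swap → [9, 51, 73, 52, 66, 96, 97, 78, 56]
extract-min → returns 9:
  remove root 9; move last element 56 to root → [56, 51, 73, 52, 66, 96, 97, 78]
  56 vs smaller child 51 at index 1, swap → [51, 56, 73, 52, 66, 96, 97, 78]
  56 vs smaller child 52 at index 3, swap → [51, 52, 73, 56, 66, 96, 97, 78]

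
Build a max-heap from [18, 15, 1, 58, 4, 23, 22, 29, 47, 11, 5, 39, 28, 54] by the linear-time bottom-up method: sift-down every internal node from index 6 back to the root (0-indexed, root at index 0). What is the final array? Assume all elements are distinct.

sift down from index 6:
  22 vs only child 54 at index 13, swap → [18, 15, 1, 58, 4, 23, 54, 29, 47, 11, 5, 39, 28, 22]
sift down from index 5:
  23 vs larger child 39 at index 11, swap → [18, 15, 1, 58, 4, 39, 54, 29, 47, 11, 5, 23, 28, 22]
sift down from index 4:
  4 vs larger child 11 at index 9, swap → [18, 15, 1, 58, 11, 39, 54, 29, 47, 4, 5, 23, 28, 22]
sift down from index 3: already satisfies heap property
sift down from index 2:
  1 vs larger child 54 at index 6, swap → [18, 15, 54, 58, 11, 39, 1, 29, 47, 4, 5, 23, 28, 22]
  1 vs only child 22 at index 13, swap → [18, 15, 54, 58, 11, 39, 22, 29, 47, 4, 5, 23, 28, 1]
sift down from index 1:
  15 vs larger child 58 at index 3, swap → [18, 58, 54, 15, 11, 39, 22, 29, 47, 4, 5, 23, 28, 1]
  15 vs larger child 47 at index 8, swap → [18, 58, 54, 47, 11, 39, 22, 29, 15, 4, 5, 23, 28, 1]
sift down from index 0:
  18 vs larger child 58 at index 1, swap → [58, 18, 54, 47, 11, 39, 22, 29, 15, 4, 5, 23, 28, 1]
  18 vs larger child 47 at index 3, swap → [58, 47, 54, 18, 11, 39, 22, 29, 15, 4, 5, 23, 28, 1]
  18 vs larger child 29 at index 7, swap → [58, 47, 54, 29, 11, 39, 22, 18, 15, 4, 5, 23, 28, 1]

[58, 47, 54, 29, 11, 39, 22, 18, 15, 4, 5, 23, 28, 1]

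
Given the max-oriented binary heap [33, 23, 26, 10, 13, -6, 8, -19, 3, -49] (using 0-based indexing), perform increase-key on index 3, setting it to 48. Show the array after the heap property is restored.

set index 3 from 10 to 48 → [33, 23, 26, 48, 13, -6, 8, -19, 3, -49]
48 > parent 23 at index 1, swap → [33, 48, 26, 23, 13, -6, 8, -19, 3, -49]
48 > parent 33 at index 0, swap → [48, 33, 26, 23, 13, -6, 8, -19, 3, -49]

[48, 33, 26, 23, 13, -6, 8, -19, 3, -49]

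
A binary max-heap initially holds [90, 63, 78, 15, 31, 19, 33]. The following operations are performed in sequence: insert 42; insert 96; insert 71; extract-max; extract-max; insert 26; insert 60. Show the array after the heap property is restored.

[78, 71, 42, 63, 60, 19, 33, 15, 26, 31]

insert 42:
  append 42 at index 7 → [90, 63, 78, 15, 31, 19, 33, 42]
  42 > parent 15 at index 3, swap → [90, 63, 78, 42, 31, 19, 33, 15]
insert 96:
  append 96 at index 8 → [90, 63, 78, 42, 31, 19, 33, 15, 96]
  96 > parent 42 at index 3, swap → [90, 63, 78, 96, 31, 19, 33, 15, 42]
  96 > parent 63 at index 1, swap → [90, 96, 78, 63, 31, 19, 33, 15, 42]
  96 > parent 90 at index 0, swap → [96, 90, 78, 63, 31, 19, 33, 15, 42]
insert 71:
  append 71 at index 9 → [96, 90, 78, 63, 31, 19, 33, 15, 42, 71]
  71 > parent 31 at index 4, swap → [96, 90, 78, 63, 71, 19, 33, 15, 42, 31]
extract-max → returns 96:
  remove root 96; move last element 31 to root → [31, 90, 78, 63, 71, 19, 33, 15, 42]
  31 vs larger child 90 at index 1, swap → [90, 31, 78, 63, 71, 19, 33, 15, 42]
  31 vs larger child 71 at index 4, swap → [90, 71, 78, 63, 31, 19, 33, 15, 42]
extract-max → returns 90:
  remove root 90; move last element 42 to root → [42, 71, 78, 63, 31, 19, 33, 15]
  42 vs larger child 78 at index 2, swap → [78, 71, 42, 63, 31, 19, 33, 15]
insert 26:
  append 26 at index 8 → [78, 71, 42, 63, 31, 19, 33, 15, 26] (no swap needed)
insert 60:
  append 60 at index 9 → [78, 71, 42, 63, 31, 19, 33, 15, 26, 60]
  60 > parent 31 at index 4, swap → [78, 71, 42, 63, 60, 19, 33, 15, 26, 31]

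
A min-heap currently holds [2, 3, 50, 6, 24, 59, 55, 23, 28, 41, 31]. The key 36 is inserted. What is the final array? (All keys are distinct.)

append 36 at index 11 → [2, 3, 50, 6, 24, 59, 55, 23, 28, 41, 31, 36]
36 < parent 59 at index 5, swap → [2, 3, 50, 6, 24, 36, 55, 23, 28, 41, 31, 59]
36 < parent 50 at index 2, swap → [2, 3, 36, 6, 24, 50, 55, 23, 28, 41, 31, 59]

[2, 3, 36, 6, 24, 50, 55, 23, 28, 41, 31, 59]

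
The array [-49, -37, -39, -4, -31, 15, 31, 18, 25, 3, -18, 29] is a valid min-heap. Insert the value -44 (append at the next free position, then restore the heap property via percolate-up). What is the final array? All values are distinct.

[-49, -37, -44, -4, -31, -39, 31, 18, 25, 3, -18, 29, 15]

append -44 at index 12 → [-49, -37, -39, -4, -31, 15, 31, 18, 25, 3, -18, 29, -44]
-44 < parent 15 at index 5, swap → [-49, -37, -39, -4, -31, -44, 31, 18, 25, 3, -18, 29, 15]
-44 < parent -39 at index 2, swap → [-49, -37, -44, -4, -31, -39, 31, 18, 25, 3, -18, 29, 15]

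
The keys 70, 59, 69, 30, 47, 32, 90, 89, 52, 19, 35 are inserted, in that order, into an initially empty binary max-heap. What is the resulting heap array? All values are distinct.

[90, 89, 70, 59, 47, 32, 69, 30, 52, 19, 35]

Insert 70:
  append 70 at index 0 → [70] (no swap needed)
Insert 59:
  append 59 at index 1 → [70, 59] (no swap needed)
Insert 69:
  append 69 at index 2 → [70, 59, 69] (no swap needed)
Insert 30:
  append 30 at index 3 → [70, 59, 69, 30] (no swap needed)
Insert 47:
  append 47 at index 4 → [70, 59, 69, 30, 47] (no swap needed)
Insert 32:
  append 32 at index 5 → [70, 59, 69, 30, 47, 32] (no swap needed)
Insert 90:
  append 90 at index 6 → [70, 59, 69, 30, 47, 32, 90]
  90 > parent 69 at index 2, swap → [70, 59, 90, 30, 47, 32, 69]
  90 > parent 70 at index 0, swap → [90, 59, 70, 30, 47, 32, 69]
Insert 89:
  append 89 at index 7 → [90, 59, 70, 30, 47, 32, 69, 89]
  89 > parent 30 at index 3, swap → [90, 59, 70, 89, 47, 32, 69, 30]
  89 > parent 59 at index 1, swap → [90, 89, 70, 59, 47, 32, 69, 30]
Insert 52:
  append 52 at index 8 → [90, 89, 70, 59, 47, 32, 69, 30, 52] (no swap needed)
Insert 19:
  append 19 at index 9 → [90, 89, 70, 59, 47, 32, 69, 30, 52, 19] (no swap needed)
Insert 35:
  append 35 at index 10 → [90, 89, 70, 59, 47, 32, 69, 30, 52, 19, 35] (no swap needed)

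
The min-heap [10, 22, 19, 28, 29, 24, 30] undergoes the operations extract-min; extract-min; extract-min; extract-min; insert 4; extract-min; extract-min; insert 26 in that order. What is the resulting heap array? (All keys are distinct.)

[26, 30, 29]

extract-min → returns 10:
  remove root 10; move last element 30 to root → [30, 22, 19, 28, 29, 24]
  30 vs smaller child 19 at index 2, swap → [19, 22, 30, 28, 29, 24]
  30 vs only child 24 at index 5, swap → [19, 22, 24, 28, 29, 30]
extract-min → returns 19:
  remove root 19; move last element 30 to root → [30, 22, 24, 28, 29]
  30 vs smaller child 22 at index 1, swap → [22, 30, 24, 28, 29]
  30 vs smaller child 28 at index 3, swap → [22, 28, 24, 30, 29]
extract-min → returns 22:
  remove root 22; move last element 29 to root → [29, 28, 24, 30]
  29 vs smaller child 24 at index 2, swap → [24, 28, 29, 30]
extract-min → returns 24:
  remove root 24; move last element 30 to root → [30, 28, 29]
  30 vs smaller child 28 at index 1, swap → [28, 30, 29]
insert 4:
  append 4 at index 3 → [28, 30, 29, 4]
  4 < parent 30 at index 1, swap → [28, 4, 29, 30]
  4 < parent 28 at index 0, swap → [4, 28, 29, 30]
extract-min → returns 4:
  remove root 4; move last element 30 to root → [30, 28, 29]
  30 vs smaller child 28 at index 1, swap → [28, 30, 29]
extract-min → returns 28:
  remove root 28; move last element 29 to root → [29, 30] (no swap needed)
insert 26:
  append 26 at index 2 → [29, 30, 26]
  26 < parent 29 at index 0, swap → [26, 30, 29]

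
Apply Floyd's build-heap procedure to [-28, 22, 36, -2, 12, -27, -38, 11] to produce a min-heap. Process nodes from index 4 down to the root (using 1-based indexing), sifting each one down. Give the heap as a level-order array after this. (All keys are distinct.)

[-38, -2, -28, 11, 12, -27, 36, 22]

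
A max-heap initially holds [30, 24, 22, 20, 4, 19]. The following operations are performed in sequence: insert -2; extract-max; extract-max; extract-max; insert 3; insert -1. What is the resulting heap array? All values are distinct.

[20, 4, 19, -2, 3, -1]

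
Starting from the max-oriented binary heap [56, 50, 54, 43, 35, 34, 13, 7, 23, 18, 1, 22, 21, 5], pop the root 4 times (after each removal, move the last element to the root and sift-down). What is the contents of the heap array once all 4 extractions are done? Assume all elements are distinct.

[35, 23, 34, 21, 18, 22, 13, 7, 1, 5]

extract-max #1 returns 56:
  remove root 56; move last element 5 to root → [5, 50, 54, 43, 35, 34, 13, 7, 23, 18, 1, 22, 21]
  5 vs larger child 54 at index 2, swap → [54, 50, 5, 43, 35, 34, 13, 7, 23, 18, 1, 22, 21]
  5 vs larger child 34 at index 5, swap → [54, 50, 34, 43, 35, 5, 13, 7, 23, 18, 1, 22, 21]
  5 vs larger child 22 at index 11, swap → [54, 50, 34, 43, 35, 22, 13, 7, 23, 18, 1, 5, 21]
extract-max #2 returns 54:
  remove root 54; move last element 21 to root → [21, 50, 34, 43, 35, 22, 13, 7, 23, 18, 1, 5]
  21 vs larger child 50 at index 1, swap → [50, 21, 34, 43, 35, 22, 13, 7, 23, 18, 1, 5]
  21 vs larger child 43 at index 3, swap → [50, 43, 34, 21, 35, 22, 13, 7, 23, 18, 1, 5]
  21 vs larger child 23 at index 8, swap → [50, 43, 34, 23, 35, 22, 13, 7, 21, 18, 1, 5]
extract-max #3 returns 50:
  remove root 50; move last element 5 to root → [5, 43, 34, 23, 35, 22, 13, 7, 21, 18, 1]
  5 vs larger child 43 at index 1, swap → [43, 5, 34, 23, 35, 22, 13, 7, 21, 18, 1]
  5 vs larger child 35 at index 4, swap → [43, 35, 34, 23, 5, 22, 13, 7, 21, 18, 1]
  5 vs larger child 18 at index 9, swap → [43, 35, 34, 23, 18, 22, 13, 7, 21, 5, 1]
extract-max #4 returns 43:
  remove root 43; move last element 1 to root → [1, 35, 34, 23, 18, 22, 13, 7, 21, 5]
  1 vs larger child 35 at index 1, swap → [35, 1, 34, 23, 18, 22, 13, 7, 21, 5]
  1 vs larger child 23 at index 3, swap → [35, 23, 34, 1, 18, 22, 13, 7, 21, 5]
  1 vs larger child 21 at index 8, swap → [35, 23, 34, 21, 18, 22, 13, 7, 1, 5]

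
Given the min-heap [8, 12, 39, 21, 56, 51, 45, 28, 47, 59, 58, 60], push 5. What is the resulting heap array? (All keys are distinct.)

append 5 at index 12 → [8, 12, 39, 21, 56, 51, 45, 28, 47, 59, 58, 60, 5]
5 < parent 51 at index 5, swap → [8, 12, 39, 21, 56, 5, 45, 28, 47, 59, 58, 60, 51]
5 < parent 39 at index 2, swap → [8, 12, 5, 21, 56, 39, 45, 28, 47, 59, 58, 60, 51]
5 < parent 8 at index 0, swap → [5, 12, 8, 21, 56, 39, 45, 28, 47, 59, 58, 60, 51]

[5, 12, 8, 21, 56, 39, 45, 28, 47, 59, 58, 60, 51]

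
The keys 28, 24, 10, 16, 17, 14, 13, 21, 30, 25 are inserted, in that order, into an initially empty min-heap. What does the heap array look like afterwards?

[10, 16, 13, 21, 17, 24, 14, 28, 30, 25]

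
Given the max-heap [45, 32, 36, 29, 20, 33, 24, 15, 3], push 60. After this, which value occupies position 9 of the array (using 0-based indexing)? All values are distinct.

append 60 at index 9 → [45, 32, 36, 29, 20, 33, 24, 15, 3, 60]
60 > parent 20 at index 4, swap → [45, 32, 36, 29, 60, 33, 24, 15, 3, 20]
60 > parent 32 at index 1, swap → [45, 60, 36, 29, 32, 33, 24, 15, 3, 20]
60 > parent 45 at index 0, swap → [60, 45, 36, 29, 32, 33, 24, 15, 3, 20]
resulting array: [60, 45, 36, 29, 32, 33, 24, 15, 3, 20]

20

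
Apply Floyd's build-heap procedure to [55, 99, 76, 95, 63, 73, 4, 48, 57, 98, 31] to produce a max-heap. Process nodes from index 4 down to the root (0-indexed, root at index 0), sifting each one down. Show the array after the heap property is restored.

sift down from index 4:
  63 vs larger child 98 at index 9, swap → [55, 99, 76, 95, 98, 73, 4, 48, 57, 63, 31]
sift down from index 3: already satisfies heap property
sift down from index 2: already satisfies heap property
sift down from index 1: already satisfies heap property
sift down from index 0:
  55 vs larger child 99 at index 1, swap → [99, 55, 76, 95, 98, 73, 4, 48, 57, 63, 31]
  55 vs larger child 98 at index 4, swap → [99, 98, 76, 95, 55, 73, 4, 48, 57, 63, 31]
  55 vs larger child 63 at index 9, swap → [99, 98, 76, 95, 63, 73, 4, 48, 57, 55, 31]

[99, 98, 76, 95, 63, 73, 4, 48, 57, 55, 31]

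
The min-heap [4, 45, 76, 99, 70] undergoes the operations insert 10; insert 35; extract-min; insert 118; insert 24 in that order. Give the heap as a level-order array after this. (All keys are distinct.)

[10, 24, 35, 45, 70, 76, 118, 99]

insert 10:
  append 10 at index 5 → [4, 45, 76, 99, 70, 10]
  10 < parent 76 at index 2, swap → [4, 45, 10, 99, 70, 76]
insert 35:
  append 35 at index 6 → [4, 45, 10, 99, 70, 76, 35] (no swap needed)
extract-min → returns 4:
  remove root 4; move last element 35 to root → [35, 45, 10, 99, 70, 76]
  35 vs smaller child 10 at index 2, swap → [10, 45, 35, 99, 70, 76]
insert 118:
  append 118 at index 6 → [10, 45, 35, 99, 70, 76, 118] (no swap needed)
insert 24:
  append 24 at index 7 → [10, 45, 35, 99, 70, 76, 118, 24]
  24 < parent 99 at index 3, swap → [10, 45, 35, 24, 70, 76, 118, 99]
  24 < parent 45 at index 1, swap → [10, 24, 35, 45, 70, 76, 118, 99]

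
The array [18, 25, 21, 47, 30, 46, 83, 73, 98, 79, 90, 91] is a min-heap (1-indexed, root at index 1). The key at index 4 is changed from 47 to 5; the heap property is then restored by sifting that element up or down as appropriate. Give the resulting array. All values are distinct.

[5, 18, 21, 25, 30, 46, 83, 73, 98, 79, 90, 91]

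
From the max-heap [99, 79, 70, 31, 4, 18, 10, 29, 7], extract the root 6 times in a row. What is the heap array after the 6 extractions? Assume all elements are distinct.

[10, 7, 4]

extract-max #1 returns 99:
  remove root 99; move last element 7 to root → [7, 79, 70, 31, 4, 18, 10, 29]
  7 vs larger child 79 at index 1, swap → [79, 7, 70, 31, 4, 18, 10, 29]
  7 vs larger child 31 at index 3, swap → [79, 31, 70, 7, 4, 18, 10, 29]
  7 vs only child 29 at index 7, swap → [79, 31, 70, 29, 4, 18, 10, 7]
extract-max #2 returns 79:
  remove root 79; move last element 7 to root → [7, 31, 70, 29, 4, 18, 10]
  7 vs larger child 70 at index 2, swap → [70, 31, 7, 29, 4, 18, 10]
  7 vs larger child 18 at index 5, swap → [70, 31, 18, 29, 4, 7, 10]
extract-max #3 returns 70:
  remove root 70; move last element 10 to root → [10, 31, 18, 29, 4, 7]
  10 vs larger child 31 at index 1, swap → [31, 10, 18, 29, 4, 7]
  10 vs larger child 29 at index 3, swap → [31, 29, 18, 10, 4, 7]
extract-max #4 returns 31:
  remove root 31; move last element 7 to root → [7, 29, 18, 10, 4]
  7 vs larger child 29 at index 1, swap → [29, 7, 18, 10, 4]
  7 vs larger child 10 at index 3, swap → [29, 10, 18, 7, 4]
extract-max #5 returns 29:
  remove root 29; move last element 4 to root → [4, 10, 18, 7]
  4 vs larger child 18 at index 2, swap → [18, 10, 4, 7]
extract-max #6 returns 18:
  remove root 18; move last element 7 to root → [7, 10, 4]
  7 vs larger child 10 at index 1, swap → [10, 7, 4]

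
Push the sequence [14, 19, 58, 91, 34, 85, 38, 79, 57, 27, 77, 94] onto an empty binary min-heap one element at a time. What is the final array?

Insert 14:
  append 14 at index 0 → [14] (no swap needed)
Insert 19:
  append 19 at index 1 → [14, 19] (no swap needed)
Insert 58:
  append 58 at index 2 → [14, 19, 58] (no swap needed)
Insert 91:
  append 91 at index 3 → [14, 19, 58, 91] (no swap needed)
Insert 34:
  append 34 at index 4 → [14, 19, 58, 91, 34] (no swap needed)
Insert 85:
  append 85 at index 5 → [14, 19, 58, 91, 34, 85] (no swap needed)
Insert 38:
  append 38 at index 6 → [14, 19, 58, 91, 34, 85, 38]
  38 < parent 58 at index 2, swap → [14, 19, 38, 91, 34, 85, 58]
Insert 79:
  append 79 at index 7 → [14, 19, 38, 91, 34, 85, 58, 79]
  79 < parent 91 at index 3, swap → [14, 19, 38, 79, 34, 85, 58, 91]
Insert 57:
  append 57 at index 8 → [14, 19, 38, 79, 34, 85, 58, 91, 57]
  57 < parent 79 at index 3, swap → [14, 19, 38, 57, 34, 85, 58, 91, 79]
Insert 27:
  append 27 at index 9 → [14, 19, 38, 57, 34, 85, 58, 91, 79, 27]
  27 < parent 34 at index 4, swap → [14, 19, 38, 57, 27, 85, 58, 91, 79, 34]
Insert 77:
  append 77 at index 10 → [14, 19, 38, 57, 27, 85, 58, 91, 79, 34, 77] (no swap needed)
Insert 94:
  append 94 at index 11 → [14, 19, 38, 57, 27, 85, 58, 91, 79, 34, 77, 94] (no swap needed)

[14, 19, 38, 57, 27, 85, 58, 91, 79, 34, 77, 94]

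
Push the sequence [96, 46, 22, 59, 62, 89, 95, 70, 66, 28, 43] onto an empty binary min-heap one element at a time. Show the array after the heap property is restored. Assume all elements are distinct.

[22, 28, 46, 66, 43, 89, 95, 96, 70, 62, 59]

Insert 96:
  append 96 at index 0 → [96] (no swap needed)
Insert 46:
  append 46 at index 1 → [96, 46]
  46 < parent 96 at index 0, swap → [46, 96]
Insert 22:
  append 22 at index 2 → [46, 96, 22]
  22 < parent 46 at index 0, swap → [22, 96, 46]
Insert 59:
  append 59 at index 3 → [22, 96, 46, 59]
  59 < parent 96 at index 1, swap → [22, 59, 46, 96]
Insert 62:
  append 62 at index 4 → [22, 59, 46, 96, 62] (no swap needed)
Insert 89:
  append 89 at index 5 → [22, 59, 46, 96, 62, 89] (no swap needed)
Insert 95:
  append 95 at index 6 → [22, 59, 46, 96, 62, 89, 95] (no swap needed)
Insert 70:
  append 70 at index 7 → [22, 59, 46, 96, 62, 89, 95, 70]
  70 < parent 96 at index 3, swap → [22, 59, 46, 70, 62, 89, 95, 96]
Insert 66:
  append 66 at index 8 → [22, 59, 46, 70, 62, 89, 95, 96, 66]
  66 < parent 70 at index 3, swap → [22, 59, 46, 66, 62, 89, 95, 96, 70]
Insert 28:
  append 28 at index 9 → [22, 59, 46, 66, 62, 89, 95, 96, 70, 28]
  28 < parent 62 at index 4, swap → [22, 59, 46, 66, 28, 89, 95, 96, 70, 62]
  28 < parent 59 at index 1, swap → [22, 28, 46, 66, 59, 89, 95, 96, 70, 62]
Insert 43:
  append 43 at index 10 → [22, 28, 46, 66, 59, 89, 95, 96, 70, 62, 43]
  43 < parent 59 at index 4, swap → [22, 28, 46, 66, 43, 89, 95, 96, 70, 62, 59]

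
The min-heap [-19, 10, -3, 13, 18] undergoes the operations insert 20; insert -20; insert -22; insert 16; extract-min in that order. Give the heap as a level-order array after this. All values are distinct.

[-20, 10, -19, 13, 18, 20, -3, 16]

insert 20:
  append 20 at index 5 → [-19, 10, -3, 13, 18, 20] (no swap needed)
insert -20:
  append -20 at index 6 → [-19, 10, -3, 13, 18, 20, -20]
  -20 < parent -3 at index 2, swap → [-19, 10, -20, 13, 18, 20, -3]
  -20 < parent -19 at index 0, swap → [-20, 10, -19, 13, 18, 20, -3]
insert -22:
  append -22 at index 7 → [-20, 10, -19, 13, 18, 20, -3, -22]
  -22 < parent 13 at index 3, swap → [-20, 10, -19, -22, 18, 20, -3, 13]
  -22 < parent 10 at index 1, swap → [-20, -22, -19, 10, 18, 20, -3, 13]
  -22 < parent -20 at index 0, swap → [-22, -20, -19, 10, 18, 20, -3, 13]
insert 16:
  append 16 at index 8 → [-22, -20, -19, 10, 18, 20, -3, 13, 16] (no swap needed)
extract-min → returns -22:
  remove root -22; move last element 16 to root → [16, -20, -19, 10, 18, 20, -3, 13]
  16 vs smaller child -20 at index 1, swap → [-20, 16, -19, 10, 18, 20, -3, 13]
  16 vs smaller child 10 at index 3, swap → [-20, 10, -19, 16, 18, 20, -3, 13]
  16 vs only child 13 at index 7, swap → [-20, 10, -19, 13, 18, 20, -3, 16]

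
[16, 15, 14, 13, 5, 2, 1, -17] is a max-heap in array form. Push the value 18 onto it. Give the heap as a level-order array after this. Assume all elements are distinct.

[18, 16, 14, 15, 5, 2, 1, -17, 13]

append 18 at index 8 → [16, 15, 14, 13, 5, 2, 1, -17, 18]
18 > parent 13 at index 3, swap → [16, 15, 14, 18, 5, 2, 1, -17, 13]
18 > parent 15 at index 1, swap → [16, 18, 14, 15, 5, 2, 1, -17, 13]
18 > parent 16 at index 0, swap → [18, 16, 14, 15, 5, 2, 1, -17, 13]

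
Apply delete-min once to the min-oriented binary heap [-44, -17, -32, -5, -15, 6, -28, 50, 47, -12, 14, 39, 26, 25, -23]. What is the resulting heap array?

[-32, -17, -28, -5, -15, 6, -23, 50, 47, -12, 14, 39, 26, 25]

remove root -44; move last element -23 to root → [-23, -17, -32, -5, -15, 6, -28, 50, 47, -12, 14, 39, 26, 25]
-23 vs smaller child -32 at index 2, swap → [-32, -17, -23, -5, -15, 6, -28, 50, 47, -12, 14, 39, 26, 25]
-23 vs smaller child -28 at index 6, swap → [-32, -17, -28, -5, -15, 6, -23, 50, 47, -12, 14, 39, 26, 25]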